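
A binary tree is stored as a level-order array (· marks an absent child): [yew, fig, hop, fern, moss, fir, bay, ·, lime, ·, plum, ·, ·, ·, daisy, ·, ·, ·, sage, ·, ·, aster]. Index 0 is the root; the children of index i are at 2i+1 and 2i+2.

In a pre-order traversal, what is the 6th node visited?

moss

Pre-order visits the node, then its left subtree, then its right subtree.
Visit yew.
At yew: go left to fig.
  Visit fig.
  At fig: go left to fern.
    Visit fern.
    At fern: no left child.
    At fern: go right to lime.
      Visit lime.
      At lime: no left child.
      At lime: go right to sage.
        sage is a leaf — visit sage.
  At fig: go right to moss.
    Visit moss.
    At moss: no left child.
    At moss: go right to plum.
      Visit plum.
      At plum: go left to aster.
        aster is a leaf — visit aster.
      At plum: no right child.
At yew: go right to hop.
  Visit hop.
  At hop: go left to fir.
    fir is a leaf — visit fir.
  At hop: go right to bay.
    Visit bay.
    At bay: no left child.
    At bay: go right to daisy.
      daisy is a leaf — visit daisy.
Full pre-order sequence: yew, fig, fern, lime, sage, moss, plum, aster, hop, fir, bay, daisy.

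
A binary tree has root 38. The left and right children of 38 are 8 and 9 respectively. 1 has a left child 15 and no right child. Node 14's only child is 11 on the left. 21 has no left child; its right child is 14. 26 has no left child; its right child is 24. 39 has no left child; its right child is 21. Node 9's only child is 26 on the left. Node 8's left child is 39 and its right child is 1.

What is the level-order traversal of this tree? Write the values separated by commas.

38, 8, 9, 39, 1, 26, 21, 15, 24, 14, 11

Level-order visits nodes level by level from the root, left to right within each level.
Level 0: 38
Level 1: 8, 9
Level 2: 39, 1, 26
Level 3: 21, 15, 24
Level 4: 14
Level 5: 11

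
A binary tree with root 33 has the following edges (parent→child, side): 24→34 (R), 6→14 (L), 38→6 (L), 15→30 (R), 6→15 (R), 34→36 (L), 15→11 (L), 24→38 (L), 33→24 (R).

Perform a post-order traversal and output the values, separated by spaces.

Post-order visits the left subtree, then the right subtree, then the node.
At 33: no left child.
At 33: go right to 24.
  At 24: go left to 38.
    At 38: go left to 6.
      At 6: go left to 14.
        14 is a leaf — visit 14.
      At 6: go right to 15.
        At 15: go left to 11.
          11 is a leaf — visit 11.
        At 15: go right to 30.
          30 is a leaf — visit 30.
        Visit 15.
      Visit 6.
    At 38: no right child.
    Visit 38.
  At 24: go right to 34.
    At 34: go left to 36.
      36 is a leaf — visit 36.
    At 34: no right child.
    Visit 34.
  Visit 24.
Visit 33.

14 11 30 15 6 38 36 34 24 33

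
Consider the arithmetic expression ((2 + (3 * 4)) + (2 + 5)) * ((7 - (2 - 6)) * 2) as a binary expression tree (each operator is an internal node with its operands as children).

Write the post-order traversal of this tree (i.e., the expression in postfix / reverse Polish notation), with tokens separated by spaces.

Post-order on an expression tree gives postfix notation: for each operator, emit left operand, right operand, then the operator.

2 3 4 * + 2 5 + + 7 2 6 - - 2 * *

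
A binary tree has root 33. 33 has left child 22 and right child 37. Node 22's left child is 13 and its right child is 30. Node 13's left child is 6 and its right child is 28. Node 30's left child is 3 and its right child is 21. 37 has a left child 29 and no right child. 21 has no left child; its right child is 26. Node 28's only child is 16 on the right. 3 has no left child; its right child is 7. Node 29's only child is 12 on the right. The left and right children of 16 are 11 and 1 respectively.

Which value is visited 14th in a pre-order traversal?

37

Pre-order visits the node, then its left subtree, then its right subtree.
Visit 33.
At 33: go left to 22.
  Visit 22.
  At 22: go left to 13.
    Visit 13.
    At 13: go left to 6.
      6 is a leaf — visit 6.
    At 13: go right to 28.
      Visit 28.
      At 28: no left child.
      At 28: go right to 16.
        Visit 16.
        At 16: go left to 11.
          11 is a leaf — visit 11.
        At 16: go right to 1.
          1 is a leaf — visit 1.
  At 22: go right to 30.
    Visit 30.
    At 30: go left to 3.
      Visit 3.
      At 3: no left child.
      At 3: go right to 7.
        7 is a leaf — visit 7.
    At 30: go right to 21.
      Visit 21.
      At 21: no left child.
      At 21: go right to 26.
        26 is a leaf — visit 26.
At 33: go right to 37.
  Visit 37.
  At 37: go left to 29.
    Visit 29.
    At 29: no left child.
    At 29: go right to 12.
      12 is a leaf — visit 12.
  At 37: no right child.
Full pre-order sequence: 33, 22, 13, 6, 28, 16, 11, 1, 30, 3, 7, 21, 26, 37, 29, 12.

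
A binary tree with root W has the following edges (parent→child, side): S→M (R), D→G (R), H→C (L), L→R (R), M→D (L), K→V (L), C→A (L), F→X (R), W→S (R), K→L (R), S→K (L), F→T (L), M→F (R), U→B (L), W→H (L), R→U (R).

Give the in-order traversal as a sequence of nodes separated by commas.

In-order visits the left subtree, then the node, then the right subtree.
At W: go left to H.
  At H: go left to C.
    At C: go left to A.
      A is a leaf — visit A.
    Visit C.
    At C: no right child.
  Visit H.
  At H: no right child.
Visit W.
At W: go right to S.
  At S: go left to K.
    At K: go left to V.
      V is a leaf — visit V.
    Visit K.
    At K: go right to L.
      At L: no left child.
      Visit L.
      At L: go right to R.
        At R: no left child.
        Visit R.
        At R: go right to U.
          At U: go left to B.
            B is a leaf — visit B.
          Visit U.
          At U: no right child.
  Visit S.
  At S: go right to M.
    At M: go left to D.
      At D: no left child.
      Visit D.
      At D: go right to G.
        G is a leaf — visit G.
    Visit M.
    At M: go right to F.
      At F: go left to T.
        T is a leaf — visit T.
      Visit F.
      At F: go right to X.
        X is a leaf — visit X.

A, C, H, W, V, K, L, R, B, U, S, D, G, M, T, F, X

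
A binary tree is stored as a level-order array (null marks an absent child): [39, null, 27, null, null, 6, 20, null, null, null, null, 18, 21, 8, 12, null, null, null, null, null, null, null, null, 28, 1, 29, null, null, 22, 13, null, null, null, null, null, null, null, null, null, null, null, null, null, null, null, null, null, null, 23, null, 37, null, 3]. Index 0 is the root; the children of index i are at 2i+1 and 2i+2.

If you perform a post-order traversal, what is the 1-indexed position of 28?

Post-order visits the left subtree, then the right subtree, then the node.
At 39: no left child.
At 39: go right to 27.
  At 27: go left to 6.
    At 6: go left to 18.
      At 18: go left to 28.
        At 28: no left child.
        At 28: go right to 23.
          23 is a leaf — visit 23.
        Visit 28.
      At 18: go right to 1.
        At 1: no left child.
        At 1: go right to 37.
          37 is a leaf — visit 37.
        Visit 1.
      Visit 18.
    At 6: go right to 21.
      At 21: go left to 29.
        At 29: no left child.
        At 29: go right to 3.
          3 is a leaf — visit 3.
        Visit 29.
      At 21: no right child.
      Visit 21.
    Visit 6.
  At 27: go right to 20.
    At 20: go left to 8.
      At 8: no left child.
      At 8: go right to 22.
        22 is a leaf — visit 22.
      Visit 8.
    At 20: go right to 12.
      At 12: go left to 13.
        13 is a leaf — visit 13.
      At 12: no right child.
      Visit 12.
    Visit 20.
  Visit 27.
Visit 39.
Full post-order sequence: 23, 28, 37, 1, 18, 3, 29, 21, 6, 22, 8, 13, 12, 20, 27, 39.

2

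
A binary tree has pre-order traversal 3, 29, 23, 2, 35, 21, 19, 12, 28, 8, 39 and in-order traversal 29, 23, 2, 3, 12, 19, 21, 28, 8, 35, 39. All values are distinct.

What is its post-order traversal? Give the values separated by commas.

2, 23, 29, 12, 19, 8, 28, 21, 39, 35, 3

The first element of pre-order is the root; it splits in-order into left and right subtrees.
Root 3: left subtree has 3 nodes {29, 23, 2}, right has 7 {12, 19, 21, 28, 8, 35, 39}.
  Root 29: left subtree has 0 nodes { }, right has 2 {23, 2}.
    Root 23: left subtree has 0 nodes { }, right has 1 {2}.
  Root 35: left subtree has 5 nodes {12, 19, 21, 28, 8}, right has 1 {39}.
    Root 21: left subtree has 2 nodes {12, 19}, right has 2 {28, 8}.
      Root 19: left subtree has 1 node {12}, right has 0 { }.
      Root 28: left subtree has 0 nodes { }, right has 1 {8}.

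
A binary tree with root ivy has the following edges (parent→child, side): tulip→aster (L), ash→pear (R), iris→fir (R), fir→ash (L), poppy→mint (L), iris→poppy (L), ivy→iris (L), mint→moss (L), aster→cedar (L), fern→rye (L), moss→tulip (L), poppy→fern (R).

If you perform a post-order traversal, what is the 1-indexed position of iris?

Post-order visits the left subtree, then the right subtree, then the node.
At ivy: go left to iris.
  At iris: go left to poppy.
    At poppy: go left to mint.
      At mint: go left to moss.
        At moss: go left to tulip.
          At tulip: go left to aster.
            At aster: go left to cedar.
              cedar is a leaf — visit cedar.
            At aster: no right child.
            Visit aster.
          At tulip: no right child.
          Visit tulip.
        At moss: no right child.
        Visit moss.
      At mint: no right child.
      Visit mint.
    At poppy: go right to fern.
      At fern: go left to rye.
        rye is a leaf — visit rye.
      At fern: no right child.
      Visit fern.
    Visit poppy.
  At iris: go right to fir.
    At fir: go left to ash.
      At ash: no left child.
      At ash: go right to pear.
        pear is a leaf — visit pear.
      Visit ash.
    At fir: no right child.
    Visit fir.
  Visit iris.
At ivy: no right child.
Visit ivy.
Full post-order sequence: cedar, aster, tulip, moss, mint, rye, fern, poppy, pear, ash, fir, iris, ivy.

12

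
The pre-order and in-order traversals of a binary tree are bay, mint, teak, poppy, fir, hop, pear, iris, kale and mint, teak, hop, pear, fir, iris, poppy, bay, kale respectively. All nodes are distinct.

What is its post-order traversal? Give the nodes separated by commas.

The first element of pre-order is the root; it splits in-order into left and right subtrees.
Root bay: left subtree has 7 nodes {mint, teak, hop, pear, fir, iris, poppy}, right has 1 {kale}.
  Root mint: left subtree has 0 nodes { }, right has 6 {teak, hop, pear, fir, iris, poppy}.
    Root teak: left subtree has 0 nodes { }, right has 5 {hop, pear, fir, iris, poppy}.
      Root poppy: left subtree has 4 nodes {hop, pear, fir, iris}, right has 0 { }.
        Root fir: left subtree has 2 nodes {hop, pear}, right has 1 {iris}.
          Root hop: left subtree has 0 nodes { }, right has 1 {pear}.

pear, hop, iris, fir, poppy, teak, mint, kale, bay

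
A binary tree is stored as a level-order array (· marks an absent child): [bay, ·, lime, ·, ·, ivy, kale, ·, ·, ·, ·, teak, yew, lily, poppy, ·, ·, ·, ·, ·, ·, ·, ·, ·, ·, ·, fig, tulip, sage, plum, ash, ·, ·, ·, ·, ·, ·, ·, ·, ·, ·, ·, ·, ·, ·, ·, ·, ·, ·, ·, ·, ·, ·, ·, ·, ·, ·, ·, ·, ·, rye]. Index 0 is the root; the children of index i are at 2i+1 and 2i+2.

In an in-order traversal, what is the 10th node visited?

kale

In-order visits the left subtree, then the node, then the right subtree.
At bay: no left child.
Visit bay.
At bay: go right to lime.
  At lime: go left to ivy.
    At ivy: go left to teak.
      teak is a leaf — visit teak.
    Visit ivy.
    At ivy: go right to yew.
      At yew: no left child.
      Visit yew.
      At yew: go right to fig.
        fig is a leaf — visit fig.
  Visit lime.
  At lime: go right to kale.
    At kale: go left to lily.
      At lily: go left to tulip.
        tulip is a leaf — visit tulip.
      Visit lily.
      At lily: go right to sage.
        sage is a leaf — visit sage.
    Visit kale.
    At kale: go right to poppy.
      At poppy: go left to plum.
        At plum: no left child.
        Visit plum.
        At plum: go right to rye.
          rye is a leaf — visit rye.
      Visit poppy.
      At poppy: go right to ash.
        ash is a leaf — visit ash.
Full in-order sequence: bay, teak, ivy, yew, fig, lime, tulip, lily, sage, kale, plum, rye, poppy, ash.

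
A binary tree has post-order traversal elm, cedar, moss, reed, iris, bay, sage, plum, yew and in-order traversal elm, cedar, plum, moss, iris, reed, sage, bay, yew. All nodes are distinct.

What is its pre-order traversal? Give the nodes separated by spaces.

The last element of post-order is the root; it splits in-order into left and right subtrees.
Root yew: left subtree has 8 nodes {elm, cedar, plum, moss, iris, reed, sage, bay}, right has 0 { }.
  Root plum: left subtree has 2 nodes {elm, cedar}, right has 5 {moss, iris, reed, sage, bay}.
    Root cedar: left subtree has 1 node {elm}, right has 0 { }.
    Root sage: left subtree has 3 nodes {moss, iris, reed}, right has 1 {bay}.
      Root iris: left subtree has 1 node {moss}, right has 1 {reed}.

yew plum cedar elm sage iris moss reed bay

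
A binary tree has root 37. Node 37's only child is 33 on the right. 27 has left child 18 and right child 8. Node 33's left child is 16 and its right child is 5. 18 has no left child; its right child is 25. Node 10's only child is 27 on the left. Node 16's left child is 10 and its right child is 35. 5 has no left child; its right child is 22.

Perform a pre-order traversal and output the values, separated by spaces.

37 33 16 10 27 18 25 8 35 5 22

Pre-order visits the node, then its left subtree, then its right subtree.
Visit 37.
At 37: no left child.
At 37: go right to 33.
  Visit 33.
  At 33: go left to 16.
    Visit 16.
    At 16: go left to 10.
      Visit 10.
      At 10: go left to 27.
        Visit 27.
        At 27: go left to 18.
          Visit 18.
          At 18: no left child.
          At 18: go right to 25.
            25 is a leaf — visit 25.
        At 27: go right to 8.
          8 is a leaf — visit 8.
      At 10: no right child.
    At 16: go right to 35.
      35 is a leaf — visit 35.
  At 33: go right to 5.
    Visit 5.
    At 5: no left child.
    At 5: go right to 22.
      22 is a leaf — visit 22.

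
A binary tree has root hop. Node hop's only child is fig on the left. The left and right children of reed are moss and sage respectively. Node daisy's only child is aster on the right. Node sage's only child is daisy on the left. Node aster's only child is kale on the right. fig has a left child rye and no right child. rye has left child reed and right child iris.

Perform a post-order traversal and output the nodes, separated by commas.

Post-order visits the left subtree, then the right subtree, then the node.
At hop: go left to fig.
  At fig: go left to rye.
    At rye: go left to reed.
      At reed: go left to moss.
        moss is a leaf — visit moss.
      At reed: go right to sage.
        At sage: go left to daisy.
          At daisy: no left child.
          At daisy: go right to aster.
            At aster: no left child.
            At aster: go right to kale.
              kale is a leaf — visit kale.
            Visit aster.
          Visit daisy.
        At sage: no right child.
        Visit sage.
      Visit reed.
    At rye: go right to iris.
      iris is a leaf — visit iris.
    Visit rye.
  At fig: no right child.
  Visit fig.
At hop: no right child.
Visit hop.

moss, kale, aster, daisy, sage, reed, iris, rye, fig, hop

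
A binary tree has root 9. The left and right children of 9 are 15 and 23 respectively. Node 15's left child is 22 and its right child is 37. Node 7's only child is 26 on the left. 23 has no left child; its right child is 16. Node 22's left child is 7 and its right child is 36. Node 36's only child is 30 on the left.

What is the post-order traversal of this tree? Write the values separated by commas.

Post-order visits the left subtree, then the right subtree, then the node.
At 9: go left to 15.
  At 15: go left to 22.
    At 22: go left to 7.
      At 7: go left to 26.
        26 is a leaf — visit 26.
      At 7: no right child.
      Visit 7.
    At 22: go right to 36.
      At 36: go left to 30.
        30 is a leaf — visit 30.
      At 36: no right child.
      Visit 36.
    Visit 22.
  At 15: go right to 37.
    37 is a leaf — visit 37.
  Visit 15.
At 9: go right to 23.
  At 23: no left child.
  At 23: go right to 16.
    16 is a leaf — visit 16.
  Visit 23.
Visit 9.

26, 7, 30, 36, 22, 37, 15, 16, 23, 9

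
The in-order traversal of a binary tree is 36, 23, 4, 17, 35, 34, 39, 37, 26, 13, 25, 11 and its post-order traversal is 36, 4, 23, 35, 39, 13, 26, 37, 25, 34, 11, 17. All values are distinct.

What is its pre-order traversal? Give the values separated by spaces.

17 23 36 4 11 34 35 25 37 39 26 13

The last element of post-order is the root; it splits in-order into left and right subtrees.
Root 17: left subtree has 3 nodes {36, 23, 4}, right has 8 {35, 34, 39, 37, 26, 13, 25, 11}.
  Root 23: left subtree has 1 node {36}, right has 1 {4}.
  Root 11: left subtree has 7 nodes {35, 34, 39, 37, 26, 13, 25}, right has 0 { }.
    Root 34: left subtree has 1 node {35}, right has 5 {39, 37, 26, 13, 25}.
      Root 25: left subtree has 4 nodes {39, 37, 26, 13}, right has 0 { }.
        Root 37: left subtree has 1 node {39}, right has 2 {26, 13}.
          Root 26: left subtree has 0 nodes { }, right has 1 {13}.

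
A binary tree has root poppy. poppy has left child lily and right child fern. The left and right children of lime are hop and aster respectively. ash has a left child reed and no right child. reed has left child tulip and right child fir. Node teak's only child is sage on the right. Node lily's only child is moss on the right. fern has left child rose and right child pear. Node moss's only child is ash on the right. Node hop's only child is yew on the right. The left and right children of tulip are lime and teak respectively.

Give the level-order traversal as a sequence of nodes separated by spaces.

Level-order visits nodes level by level from the root, left to right within each level.
Level 0: poppy
Level 1: lily, fern
Level 2: moss, rose, pear
Level 3: ash
Level 4: reed
Level 5: tulip, fir
Level 6: lime, teak
Level 7: hop, aster, sage
Level 8: yew

poppy lily fern moss rose pear ash reed tulip fir lime teak hop aster sage yew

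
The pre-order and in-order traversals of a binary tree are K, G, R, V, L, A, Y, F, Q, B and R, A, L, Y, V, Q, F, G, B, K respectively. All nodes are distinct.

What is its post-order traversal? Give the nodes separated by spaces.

The first element of pre-order is the root; it splits in-order into left and right subtrees.
Root K: left subtree has 9 nodes {R, A, L, Y, V, Q, F, G, B}, right has 0 { }.
  Root G: left subtree has 7 nodes {R, A, L, Y, V, Q, F}, right has 1 {B}.
    Root R: left subtree has 0 nodes { }, right has 6 {A, L, Y, V, Q, F}.
      Root V: left subtree has 3 nodes {A, L, Y}, right has 2 {Q, F}.
        Root L: left subtree has 1 node {A}, right has 1 {Y}.
        Root F: left subtree has 1 node {Q}, right has 0 { }.

A Y L Q F V R B G K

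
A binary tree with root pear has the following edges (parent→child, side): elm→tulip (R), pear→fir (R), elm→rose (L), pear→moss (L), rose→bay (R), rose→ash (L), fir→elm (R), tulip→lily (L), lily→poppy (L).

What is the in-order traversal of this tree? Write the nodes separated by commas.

In-order visits the left subtree, then the node, then the right subtree.
At pear: go left to moss.
  moss is a leaf — visit moss.
Visit pear.
At pear: go right to fir.
  At fir: no left child.
  Visit fir.
  At fir: go right to elm.
    At elm: go left to rose.
      At rose: go left to ash.
        ash is a leaf — visit ash.
      Visit rose.
      At rose: go right to bay.
        bay is a leaf — visit bay.
    Visit elm.
    At elm: go right to tulip.
      At tulip: go left to lily.
        At lily: go left to poppy.
          poppy is a leaf — visit poppy.
        Visit lily.
        At lily: no right child.
      Visit tulip.
      At tulip: no right child.

moss, pear, fir, ash, rose, bay, elm, poppy, lily, tulip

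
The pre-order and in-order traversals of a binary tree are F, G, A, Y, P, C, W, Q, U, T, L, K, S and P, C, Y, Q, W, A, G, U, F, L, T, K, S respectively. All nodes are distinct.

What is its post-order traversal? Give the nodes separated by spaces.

C P Q W Y A U G L S K T F

The first element of pre-order is the root; it splits in-order into left and right subtrees.
Root F: left subtree has 8 nodes {P, C, Y, Q, W, A, G, U}, right has 4 {L, T, K, S}.
  Root G: left subtree has 6 nodes {P, C, Y, Q, W, A}, right has 1 {U}.
    Root A: left subtree has 5 nodes {P, C, Y, Q, W}, right has 0 { }.
      Root Y: left subtree has 2 nodes {P, C}, right has 2 {Q, W}.
        Root P: left subtree has 0 nodes { }, right has 1 {C}.
        Root W: left subtree has 1 node {Q}, right has 0 { }.
  Root T: left subtree has 1 node {L}, right has 2 {K, S}.
    Root K: left subtree has 0 nodes { }, right has 1 {S}.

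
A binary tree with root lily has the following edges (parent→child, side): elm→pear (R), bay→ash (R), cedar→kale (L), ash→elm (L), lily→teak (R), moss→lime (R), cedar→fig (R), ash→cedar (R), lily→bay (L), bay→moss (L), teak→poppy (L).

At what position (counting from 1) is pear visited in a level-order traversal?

10

Level-order visits nodes level by level from the root, left to right within each level.
Level 0: lily
Level 1: bay, teak
Level 2: moss, ash, poppy
Level 3: lime, elm, cedar
Level 4: pear, kale, fig
Full level-order sequence: lily, bay, teak, moss, ash, poppy, lime, elm, cedar, pear, kale, fig.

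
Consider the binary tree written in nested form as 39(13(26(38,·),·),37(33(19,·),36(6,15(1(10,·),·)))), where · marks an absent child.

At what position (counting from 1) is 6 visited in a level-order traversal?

9

Level-order visits nodes level by level from the root, left to right within each level.
Level 0: 39
Level 1: 13, 37
Level 2: 26, 33, 36
Level 3: 38, 19, 6, 15
Level 4: 1
Level 5: 10
Full level-order sequence: 39, 13, 37, 26, 33, 36, 38, 19, 6, 15, 1, 10.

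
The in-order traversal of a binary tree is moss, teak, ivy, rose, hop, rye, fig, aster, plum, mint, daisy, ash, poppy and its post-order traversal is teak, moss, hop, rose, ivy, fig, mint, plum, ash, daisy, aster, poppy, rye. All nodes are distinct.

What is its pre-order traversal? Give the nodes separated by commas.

The last element of post-order is the root; it splits in-order into left and right subtrees.
Root rye: left subtree has 5 nodes {moss, teak, ivy, rose, hop}, right has 7 {fig, aster, plum, mint, daisy, ash, poppy}.
  Root ivy: left subtree has 2 nodes {moss, teak}, right has 2 {rose, hop}.
    Root moss: left subtree has 0 nodes { }, right has 1 {teak}.
    Root rose: left subtree has 0 nodes { }, right has 1 {hop}.
  Root poppy: left subtree has 6 nodes {fig, aster, plum, mint, daisy, ash}, right has 0 { }.
    Root aster: left subtree has 1 node {fig}, right has 4 {plum, mint, daisy, ash}.
      Root daisy: left subtree has 2 nodes {plum, mint}, right has 1 {ash}.
        Root plum: left subtree has 0 nodes { }, right has 1 {mint}.

rye, ivy, moss, teak, rose, hop, poppy, aster, fig, daisy, plum, mint, ash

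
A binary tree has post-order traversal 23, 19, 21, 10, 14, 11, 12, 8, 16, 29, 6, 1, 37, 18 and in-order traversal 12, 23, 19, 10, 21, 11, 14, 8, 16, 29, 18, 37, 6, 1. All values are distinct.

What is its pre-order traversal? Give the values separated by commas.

The last element of post-order is the root; it splits in-order into left and right subtrees.
Root 18: left subtree has 10 nodes {12, 23, 19, 10, 21, 11, 14, 8, 16, 29}, right has 3 {37, 6, 1}.
  Root 29: left subtree has 9 nodes {12, 23, 19, 10, 21, 11, 14, 8, 16}, right has 0 { }.
    Root 16: left subtree has 8 nodes {12, 23, 19, 10, 21, 11, 14, 8}, right has 0 { }.
      Root 8: left subtree has 7 nodes {12, 23, 19, 10, 21, 11, 14}, right has 0 { }.
        Root 12: left subtree has 0 nodes { }, right has 6 {23, 19, 10, 21, 11, 14}.
          Root 11: left subtree has 4 nodes {23, 19, 10, 21}, right has 1 {14}.
            Root 10: left subtree has 2 nodes {23, 19}, right has 1 {21}.
              Root 19: left subtree has 1 node {23}, right has 0 { }.
  Root 37: left subtree has 0 nodes { }, right has 2 {6, 1}.
    Root 1: left subtree has 1 node {6}, right has 0 { }.

18, 29, 16, 8, 12, 11, 10, 19, 23, 21, 14, 37, 1, 6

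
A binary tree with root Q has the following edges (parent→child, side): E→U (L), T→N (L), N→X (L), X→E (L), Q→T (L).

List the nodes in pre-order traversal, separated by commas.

Q, T, N, X, E, U

Pre-order visits the node, then its left subtree, then its right subtree.
Visit Q.
At Q: go left to T.
  Visit T.
  At T: go left to N.
    Visit N.
    At N: go left to X.
      Visit X.
      At X: go left to E.
        Visit E.
        At E: go left to U.
          U is a leaf — visit U.
        At E: no right child.
      At X: no right child.
    At N: no right child.
  At T: no right child.
At Q: no right child.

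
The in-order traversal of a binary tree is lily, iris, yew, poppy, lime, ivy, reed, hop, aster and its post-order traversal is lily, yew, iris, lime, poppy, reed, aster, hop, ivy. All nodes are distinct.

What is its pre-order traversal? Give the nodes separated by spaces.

ivy poppy iris lily yew lime hop reed aster

The last element of post-order is the root; it splits in-order into left and right subtrees.
Root ivy: left subtree has 5 nodes {lily, iris, yew, poppy, lime}, right has 3 {reed, hop, aster}.
  Root poppy: left subtree has 3 nodes {lily, iris, yew}, right has 1 {lime}.
    Root iris: left subtree has 1 node {lily}, right has 1 {yew}.
  Root hop: left subtree has 1 node {reed}, right has 1 {aster}.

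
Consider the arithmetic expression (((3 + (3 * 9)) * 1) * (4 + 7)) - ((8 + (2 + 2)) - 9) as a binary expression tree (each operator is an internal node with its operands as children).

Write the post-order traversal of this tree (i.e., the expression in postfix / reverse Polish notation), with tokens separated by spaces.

3 3 9 * + 1 * 4 7 + * 8 2 2 + + 9 - -

Post-order on an expression tree gives postfix notation: for each operator, emit left operand, right operand, then the operator.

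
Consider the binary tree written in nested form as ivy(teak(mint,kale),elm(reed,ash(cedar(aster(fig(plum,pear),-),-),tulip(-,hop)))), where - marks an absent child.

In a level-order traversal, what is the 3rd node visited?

Level-order visits nodes level by level from the root, left to right within each level.
Level 0: ivy
Level 1: teak, elm
Level 2: mint, kale, reed, ash
Level 3: cedar, tulip
Level 4: aster, hop
Level 5: fig
Level 6: plum, pear
Full level-order sequence: ivy, teak, elm, mint, kale, reed, ash, cedar, tulip, aster, hop, fig, plum, pear.

elm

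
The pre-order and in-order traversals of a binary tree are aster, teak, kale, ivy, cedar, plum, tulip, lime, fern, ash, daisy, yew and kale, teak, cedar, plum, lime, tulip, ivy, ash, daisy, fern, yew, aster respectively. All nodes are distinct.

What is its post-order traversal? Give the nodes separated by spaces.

The first element of pre-order is the root; it splits in-order into left and right subtrees.
Root aster: left subtree has 11 nodes {kale, teak, cedar, plum, lime, tulip, ivy, ash, daisy, fern, yew}, right has 0 { }.
  Root teak: left subtree has 1 node {kale}, right has 9 {cedar, plum, lime, tulip, ivy, ash, daisy, fern, yew}.
    Root ivy: left subtree has 4 nodes {cedar, plum, lime, tulip}, right has 4 {ash, daisy, fern, yew}.
      Root cedar: left subtree has 0 nodes { }, right has 3 {plum, lime, tulip}.
        Root plum: left subtree has 0 nodes { }, right has 2 {lime, tulip}.
          Root tulip: left subtree has 1 node {lime}, right has 0 { }.
      Root fern: left subtree has 2 nodes {ash, daisy}, right has 1 {yew}.
        Root ash: left subtree has 0 nodes { }, right has 1 {daisy}.

kale lime tulip plum cedar daisy ash yew fern ivy teak aster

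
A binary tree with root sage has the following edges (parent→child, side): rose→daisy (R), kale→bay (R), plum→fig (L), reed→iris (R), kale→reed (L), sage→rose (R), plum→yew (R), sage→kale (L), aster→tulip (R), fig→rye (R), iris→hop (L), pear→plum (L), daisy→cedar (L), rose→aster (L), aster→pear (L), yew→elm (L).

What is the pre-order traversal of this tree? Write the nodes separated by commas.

sage, kale, reed, iris, hop, bay, rose, aster, pear, plum, fig, rye, yew, elm, tulip, daisy, cedar

Pre-order visits the node, then its left subtree, then its right subtree.
Visit sage.
At sage: go left to kale.
  Visit kale.
  At kale: go left to reed.
    Visit reed.
    At reed: no left child.
    At reed: go right to iris.
      Visit iris.
      At iris: go left to hop.
        hop is a leaf — visit hop.
      At iris: no right child.
  At kale: go right to bay.
    bay is a leaf — visit bay.
At sage: go right to rose.
  Visit rose.
  At rose: go left to aster.
    Visit aster.
    At aster: go left to pear.
      Visit pear.
      At pear: go left to plum.
        Visit plum.
        At plum: go left to fig.
          Visit fig.
          At fig: no left child.
          At fig: go right to rye.
            rye is a leaf — visit rye.
        At plum: go right to yew.
          Visit yew.
          At yew: go left to elm.
            elm is a leaf — visit elm.
          At yew: no right child.
      At pear: no right child.
    At aster: go right to tulip.
      tulip is a leaf — visit tulip.
  At rose: go right to daisy.
    Visit daisy.
    At daisy: go left to cedar.
      cedar is a leaf — visit cedar.
    At daisy: no right child.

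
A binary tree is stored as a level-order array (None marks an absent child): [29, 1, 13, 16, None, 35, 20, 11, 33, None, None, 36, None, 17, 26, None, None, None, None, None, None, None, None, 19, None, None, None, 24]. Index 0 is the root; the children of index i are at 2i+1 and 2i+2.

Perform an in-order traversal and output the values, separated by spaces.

11 16 33 1 29 19 36 35 13 24 17 20 26

In-order visits the left subtree, then the node, then the right subtree.
At 29: go left to 1.
  At 1: go left to 16.
    At 16: go left to 11.
      11 is a leaf — visit 11.
    Visit 16.
    At 16: go right to 33.
      33 is a leaf — visit 33.
  Visit 1.
  At 1: no right child.
Visit 29.
At 29: go right to 13.
  At 13: go left to 35.
    At 35: go left to 36.
      At 36: go left to 19.
        19 is a leaf — visit 19.
      Visit 36.
      At 36: no right child.
    Visit 35.
    At 35: no right child.
  Visit 13.
  At 13: go right to 20.
    At 20: go left to 17.
      At 17: go left to 24.
        24 is a leaf — visit 24.
      Visit 17.
      At 17: no right child.
    Visit 20.
    At 20: go right to 26.
      26 is a leaf — visit 26.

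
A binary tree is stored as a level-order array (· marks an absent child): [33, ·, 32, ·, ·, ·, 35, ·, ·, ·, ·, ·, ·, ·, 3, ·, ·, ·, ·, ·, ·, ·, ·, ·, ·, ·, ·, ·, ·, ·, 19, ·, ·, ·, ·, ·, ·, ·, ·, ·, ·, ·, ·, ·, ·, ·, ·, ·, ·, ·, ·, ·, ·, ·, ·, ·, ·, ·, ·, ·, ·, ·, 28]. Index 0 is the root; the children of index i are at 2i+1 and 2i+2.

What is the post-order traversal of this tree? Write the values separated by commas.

Post-order visits the left subtree, then the right subtree, then the node.
At 33: no left child.
At 33: go right to 32.
  At 32: no left child.
  At 32: go right to 35.
    At 35: no left child.
    At 35: go right to 3.
      At 3: no left child.
      At 3: go right to 19.
        At 19: no left child.
        At 19: go right to 28.
          28 is a leaf — visit 28.
        Visit 19.
      Visit 3.
    Visit 35.
  Visit 32.
Visit 33.

28, 19, 3, 35, 32, 33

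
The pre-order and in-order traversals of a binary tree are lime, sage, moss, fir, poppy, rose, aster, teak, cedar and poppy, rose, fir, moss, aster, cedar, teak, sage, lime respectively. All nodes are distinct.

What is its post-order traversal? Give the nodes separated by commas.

The first element of pre-order is the root; it splits in-order into left and right subtrees.
Root lime: left subtree has 8 nodes {poppy, rose, fir, moss, aster, cedar, teak, sage}, right has 0 { }.
  Root sage: left subtree has 7 nodes {poppy, rose, fir, moss, aster, cedar, teak}, right has 0 { }.
    Root moss: left subtree has 3 nodes {poppy, rose, fir}, right has 3 {aster, cedar, teak}.
      Root fir: left subtree has 2 nodes {poppy, rose}, right has 0 { }.
        Root poppy: left subtree has 0 nodes { }, right has 1 {rose}.
      Root aster: left subtree has 0 nodes { }, right has 2 {cedar, teak}.
        Root teak: left subtree has 1 node {cedar}, right has 0 { }.

rose, poppy, fir, cedar, teak, aster, moss, sage, lime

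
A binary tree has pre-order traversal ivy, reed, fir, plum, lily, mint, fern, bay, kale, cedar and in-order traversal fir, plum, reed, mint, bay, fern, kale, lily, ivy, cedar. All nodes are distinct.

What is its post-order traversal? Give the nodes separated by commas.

The first element of pre-order is the root; it splits in-order into left and right subtrees.
Root ivy: left subtree has 8 nodes {fir, plum, reed, mint, bay, fern, kale, lily}, right has 1 {cedar}.
  Root reed: left subtree has 2 nodes {fir, plum}, right has 5 {mint, bay, fern, kale, lily}.
    Root fir: left subtree has 0 nodes { }, right has 1 {plum}.
    Root lily: left subtree has 4 nodes {mint, bay, fern, kale}, right has 0 { }.
      Root mint: left subtree has 0 nodes { }, right has 3 {bay, fern, kale}.
        Root fern: left subtree has 1 node {bay}, right has 1 {kale}.

plum, fir, bay, kale, fern, mint, lily, reed, cedar, ivy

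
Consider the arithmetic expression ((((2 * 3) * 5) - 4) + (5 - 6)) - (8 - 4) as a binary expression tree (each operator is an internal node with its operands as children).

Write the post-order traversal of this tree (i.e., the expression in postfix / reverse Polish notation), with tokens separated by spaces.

2 3 * 5 * 4 - 5 6 - + 8 4 - -

Post-order on an expression tree gives postfix notation: for each operator, emit left operand, right operand, then the operator.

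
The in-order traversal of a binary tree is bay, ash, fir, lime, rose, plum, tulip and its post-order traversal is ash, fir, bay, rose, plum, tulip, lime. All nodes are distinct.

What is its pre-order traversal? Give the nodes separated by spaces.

The last element of post-order is the root; it splits in-order into left and right subtrees.
Root lime: left subtree has 3 nodes {bay, ash, fir}, right has 3 {rose, plum, tulip}.
  Root bay: left subtree has 0 nodes { }, right has 2 {ash, fir}.
    Root fir: left subtree has 1 node {ash}, right has 0 { }.
  Root tulip: left subtree has 2 nodes {rose, plum}, right has 0 { }.
    Root plum: left subtree has 1 node {rose}, right has 0 { }.

lime bay fir ash tulip plum rose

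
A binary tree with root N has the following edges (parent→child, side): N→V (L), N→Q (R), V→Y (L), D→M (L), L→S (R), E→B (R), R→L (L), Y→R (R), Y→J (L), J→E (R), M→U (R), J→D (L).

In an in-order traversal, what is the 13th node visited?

Q

In-order visits the left subtree, then the node, then the right subtree.
At N: go left to V.
  At V: go left to Y.
    At Y: go left to J.
      At J: go left to D.
        At D: go left to M.
          At M: no left child.
          Visit M.
          At M: go right to U.
            U is a leaf — visit U.
        Visit D.
        At D: no right child.
      Visit J.
      At J: go right to E.
        At E: no left child.
        Visit E.
        At E: go right to B.
          B is a leaf — visit B.
    Visit Y.
    At Y: go right to R.
      At R: go left to L.
        At L: no left child.
        Visit L.
        At L: go right to S.
          S is a leaf — visit S.
      Visit R.
      At R: no right child.
  Visit V.
  At V: no right child.
Visit N.
At N: go right to Q.
  Q is a leaf — visit Q.
Full in-order sequence: M, U, D, J, E, B, Y, L, S, R, V, N, Q.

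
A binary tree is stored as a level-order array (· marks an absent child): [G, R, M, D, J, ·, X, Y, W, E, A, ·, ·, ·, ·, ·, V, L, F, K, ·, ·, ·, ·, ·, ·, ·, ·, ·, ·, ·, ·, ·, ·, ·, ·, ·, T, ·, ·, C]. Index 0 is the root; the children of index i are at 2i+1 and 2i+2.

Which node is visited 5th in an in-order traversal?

W

In-order visits the left subtree, then the node, then the right subtree.
At G: go left to R.
  At R: go left to D.
    At D: go left to Y.
      At Y: no left child.
      Visit Y.
      At Y: go right to V.
        V is a leaf — visit V.
    Visit D.
    At D: go right to W.
      At W: go left to L.
        L is a leaf — visit L.
      Visit W.
      At W: go right to F.
        At F: go left to T.
          T is a leaf — visit T.
        Visit F.
        At F: no right child.
  Visit R.
  At R: go right to J.
    At J: go left to E.
      At E: go left to K.
        At K: no left child.
        Visit K.
        At K: go right to C.
          C is a leaf — visit C.
      Visit E.
      At E: no right child.
    Visit J.
    At J: go right to A.
      A is a leaf — visit A.
Visit G.
At G: go right to M.
  At M: no left child.
  Visit M.
  At M: go right to X.
    X is a leaf — visit X.
Full in-order sequence: Y, V, D, L, W, T, F, R, K, C, E, J, A, G, M, X.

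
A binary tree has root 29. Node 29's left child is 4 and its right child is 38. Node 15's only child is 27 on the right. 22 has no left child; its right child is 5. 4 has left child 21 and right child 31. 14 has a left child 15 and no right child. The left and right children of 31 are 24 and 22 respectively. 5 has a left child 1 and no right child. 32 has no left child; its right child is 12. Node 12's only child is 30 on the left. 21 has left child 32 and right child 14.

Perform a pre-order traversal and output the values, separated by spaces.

Pre-order visits the node, then its left subtree, then its right subtree.
Visit 29.
At 29: go left to 4.
  Visit 4.
  At 4: go left to 21.
    Visit 21.
    At 21: go left to 32.
      Visit 32.
      At 32: no left child.
      At 32: go right to 12.
        Visit 12.
        At 12: go left to 30.
          30 is a leaf — visit 30.
        At 12: no right child.
    At 21: go right to 14.
      Visit 14.
      At 14: go left to 15.
        Visit 15.
        At 15: no left child.
        At 15: go right to 27.
          27 is a leaf — visit 27.
      At 14: no right child.
  At 4: go right to 31.
    Visit 31.
    At 31: go left to 24.
      24 is a leaf — visit 24.
    At 31: go right to 22.
      Visit 22.
      At 22: no left child.
      At 22: go right to 5.
        Visit 5.
        At 5: go left to 1.
          1 is a leaf — visit 1.
        At 5: no right child.
At 29: go right to 38.
  38 is a leaf — visit 38.

29 4 21 32 12 30 14 15 27 31 24 22 5 1 38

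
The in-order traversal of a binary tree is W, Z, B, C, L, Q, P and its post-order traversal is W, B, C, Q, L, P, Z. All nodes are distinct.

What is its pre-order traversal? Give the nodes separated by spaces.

Z W P L C B Q

The last element of post-order is the root; it splits in-order into left and right subtrees.
Root Z: left subtree has 1 node {W}, right has 5 {B, C, L, Q, P}.
  Root P: left subtree has 4 nodes {B, C, L, Q}, right has 0 { }.
    Root L: left subtree has 2 nodes {B, C}, right has 1 {Q}.
      Root C: left subtree has 1 node {B}, right has 0 { }.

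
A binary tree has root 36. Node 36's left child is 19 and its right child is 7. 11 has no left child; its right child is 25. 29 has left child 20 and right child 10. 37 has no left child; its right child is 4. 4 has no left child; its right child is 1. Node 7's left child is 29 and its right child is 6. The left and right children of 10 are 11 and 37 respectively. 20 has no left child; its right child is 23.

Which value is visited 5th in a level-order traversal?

Level-order visits nodes level by level from the root, left to right within each level.
Level 0: 36
Level 1: 19, 7
Level 2: 29, 6
Level 3: 20, 10
Level 4: 23, 11, 37
Level 5: 25, 4
Level 6: 1
Full level-order sequence: 36, 19, 7, 29, 6, 20, 10, 23, 11, 37, 25, 4, 1.

6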